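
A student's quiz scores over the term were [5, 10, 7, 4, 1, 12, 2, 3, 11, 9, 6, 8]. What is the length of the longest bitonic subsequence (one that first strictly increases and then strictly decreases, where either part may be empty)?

inc[i] = longest strictly increasing subsequence ending at i; dec[i] = longest strictly decreasing subsequence starting at i:
i:      1  2  3  4  5  6  7  8  9 10 11 12
a[i]:   5 10  7  4  1 12  2  3 11  9  6  8
inc:    1  2  2  1  1  3  2  3  4  4  4  5
dec:    3  4  3  2  1  4  1  1  3  2  1  1
Best peak at i=6 (value 12): inc=3, dec=4, length 3+4−1 = 6.

6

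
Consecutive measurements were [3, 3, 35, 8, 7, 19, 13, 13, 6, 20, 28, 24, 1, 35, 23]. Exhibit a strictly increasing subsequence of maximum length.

Patience tails give the LIS length; then backtrack through the dp parents:
3 → extends → [3]
3 → already a tail → [3]
35 → extends → [3, 35]
8 → replaces 35 → [3, 8]
7 → replaces 8 → [3, 7]
19 → extends → [3, 7, 19]
13 → replaces 19 → [3, 7, 13]
13 → already a tail → [3, 7, 13]
6 → replaces 7 → [3, 6, 13]
20 → extends → [3, 6, 13, 20]
28 → extends → [3, 6, 13, 20, 28]
24 → replaces 28 → [3, 6, 13, 20, 24]
1 → replaces 3 → [1, 6, 13, 20, 24]
35 → extends → [1, 6, 13, 20, 24, 35]
23 → replaces 24 → [1, 6, 13, 20, 23, 35]
Length 6; one witness is 3, 8, 19, 20, 28, 35.

3, 8, 19, 20, 28, 35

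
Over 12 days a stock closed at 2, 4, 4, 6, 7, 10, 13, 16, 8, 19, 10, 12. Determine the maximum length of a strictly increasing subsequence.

8

Let dp[i] be the length of the longest such subsequence ending at index i:
i:      1  2  3  4  5  6  7  8  9 10 11 12
a[i]:   2  4  4  6  7 10 13 16  8 19 10 12
dp:     1  2  2  3  4  5  6  7  5  8  6  7
Maximum dp value is 8.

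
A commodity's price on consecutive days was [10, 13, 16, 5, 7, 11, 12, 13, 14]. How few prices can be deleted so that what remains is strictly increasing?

Fewest deletions = n − (longest strictly increasing subsequence).
Patience tails:
10 → extends → [10]
13 → extends → [10, 13]
16 → extends → [10, 13, 16]
5 → replaces 10 → [5, 13, 16]
7 → replaces 13 → [5, 7, 16]
11 → replaces 16 → [5, 7, 11]
12 → extends → [5, 7, 11, 12]
13 → extends → [5, 7, 11, 12, 13]
14 → extends → [5, 7, 11, 12, 13, 14]
Longest strictly increasing subsequence has length 6, so deletions = 9 − 6 = 3.

3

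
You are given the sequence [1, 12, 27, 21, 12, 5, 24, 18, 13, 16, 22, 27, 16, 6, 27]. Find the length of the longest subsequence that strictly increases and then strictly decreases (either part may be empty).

8

inc[i] = longest strictly increasing subsequence ending at i; dec[i] = longest strictly decreasing subsequence starting at i:
i:      1  2  3  4  5  6  7  8  9 10 11 12 13 14 15
a[i]:   1 12 27 21 12  5 24 18 13 16 22 27 16  6 27
inc:    1  2  3  3  2  2  4  3  3  4  5  6  4  3  6
dec:    1  2  5  4  2  1  4  3  2  2  3  3  2  1  1
Best peak at i=12 (value 27): inc=6, dec=3, length 6+3−1 = 8.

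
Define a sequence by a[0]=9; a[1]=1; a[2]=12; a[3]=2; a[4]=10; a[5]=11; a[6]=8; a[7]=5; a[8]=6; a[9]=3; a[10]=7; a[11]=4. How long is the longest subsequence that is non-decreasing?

5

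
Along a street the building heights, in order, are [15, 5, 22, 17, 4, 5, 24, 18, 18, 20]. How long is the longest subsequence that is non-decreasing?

5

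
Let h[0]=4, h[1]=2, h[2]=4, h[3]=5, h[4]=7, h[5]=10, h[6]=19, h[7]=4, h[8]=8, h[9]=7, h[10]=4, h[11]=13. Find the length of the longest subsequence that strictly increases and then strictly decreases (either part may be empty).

inc[i] = longest strictly increasing subsequence ending at i; dec[i] = longest strictly decreasing subsequence starting at i:
i:      0  1  2  3  4  5  6  7  8  9 10 11
h[i]:   4  2  4  5  7 10 19  4  8  7  4 13
inc:    1  1  2  3  4  5  6  2  5  4  2  6
dec:    2  1  1  2  2  4  4  1  3  2  1  1
Best peak at i=6 (value 19): inc=6, dec=4, length 6+4−1 = 9.

9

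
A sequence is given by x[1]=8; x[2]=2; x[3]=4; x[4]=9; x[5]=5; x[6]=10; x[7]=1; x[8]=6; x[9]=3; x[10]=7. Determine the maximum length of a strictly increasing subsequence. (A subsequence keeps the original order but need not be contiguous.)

Track the smallest tail for each achievable length (strict):
8 → extends → [8]
2 → replaces 8 → [2]
4 → extends → [2, 4]
9 → extends → [2, 4, 9]
5 → replaces 9 → [2, 4, 5]
10 → extends → [2, 4, 5, 10]
1 → replaces 2 → [1, 4, 5, 10]
6 → replaces 10 → [1, 4, 5, 6]
3 → replaces 4 → [1, 3, 5, 6]
7 → extends → [1, 3, 5, 6, 7]
Five tails, so the longest strictly increasing subsequence has length 5 (e.g. 2, 4, 5, 6, 7).

5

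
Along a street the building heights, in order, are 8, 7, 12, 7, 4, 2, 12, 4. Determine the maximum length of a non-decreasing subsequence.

3

Let dp[i] be the length of the longest such subsequence ending at index i:
i:      1  2  3  4  5  6  7  8
a[i]:   8  7 12  7  4  2 12  4
dp:     1  1  2  2  1  1  3  2
Maximum dp value is 3.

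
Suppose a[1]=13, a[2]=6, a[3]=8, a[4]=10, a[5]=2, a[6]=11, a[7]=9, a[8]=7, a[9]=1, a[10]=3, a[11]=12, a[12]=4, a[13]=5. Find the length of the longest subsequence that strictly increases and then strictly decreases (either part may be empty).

7

inc[i] = longest strictly increasing subsequence ending at i; dec[i] = longest strictly decreasing subsequence starting at i:
i:      1  2  3  4  5  6  7  8  9 10 11 12 13
a[i]:  13  6  8 10  2 11  9  7  1  3 12  4  5
inc:    1  1  2  3  1  4  3  2  1  2  5  3  4
dec:    5  3  3  4  2  4  3  2  1  1  2  1  1
Best peak at i=6 (value 11): inc=4, dec=4, length 4+4−1 = 7.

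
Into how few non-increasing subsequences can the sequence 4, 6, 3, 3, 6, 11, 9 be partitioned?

Place each on the leftmost legal pile:
4 → new pile 1 (tops now [4])
6 → new pile 2 (tops now [4, 6])
3 → pile 1 (tops now [3, 6])
3 → pile 1 (tops now [3, 6])
6 → pile 2 (tops now [3, 6])
11 → new pile 3 (tops now [3, 6, 11])
9 → pile 3 (tops now [3, 6, 9])
Three piles.

3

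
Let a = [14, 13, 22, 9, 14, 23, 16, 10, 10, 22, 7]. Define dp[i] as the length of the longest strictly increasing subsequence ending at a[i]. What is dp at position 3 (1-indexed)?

2

dp[i] = 1 + max{dp[j] : j<i, a[j]<a[i]} (or 1 if no such j):
i:      1  2  3  4  5  6  7  8  9 10 11
a[i]:  14 13 22  9 14 23 16 10 10 22  7
dp:     1  1  2  1  2  3  3  2  2  4  1
At index 3 the value is 2.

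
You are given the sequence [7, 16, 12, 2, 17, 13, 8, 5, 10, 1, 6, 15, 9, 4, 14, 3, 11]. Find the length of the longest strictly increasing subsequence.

5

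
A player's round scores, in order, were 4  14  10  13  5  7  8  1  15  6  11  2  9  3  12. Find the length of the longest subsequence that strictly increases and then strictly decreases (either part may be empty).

inc[i] = longest strictly increasing subsequence ending at i; dec[i] = longest strictly decreasing subsequence starting at i:
i:      1  2  3  4  5  6  7  8  9 10 11 12 13 14 15
a[i]:   4 14 10 13  5  7  8  1 15  6 11  2  9  3 12
inc:    1  2  2  3  2  3  4  1  5  3  5  2  5  3  6
dec:    2  5  4  4  2  3  3  1  4  2  3  1  2  1  1
Best peak at i=9 (value 15): inc=5, dec=4, length 5+4−1 = 8.

8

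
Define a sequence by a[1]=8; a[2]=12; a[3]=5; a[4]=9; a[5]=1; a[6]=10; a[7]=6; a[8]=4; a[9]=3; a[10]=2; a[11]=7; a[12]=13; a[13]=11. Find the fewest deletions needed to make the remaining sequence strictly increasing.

9

Fewest deletions = n − (longest strictly increasing subsequence).
Patience tails:
8 → extends → [8]
12 → extends → [8, 12]
5 → replaces 8 → [5, 12]
9 → replaces 12 → [5, 9]
1 → replaces 5 → [1, 9]
10 → extends → [1, 9, 10]
6 → replaces 9 → [1, 6, 10]
4 → replaces 6 → [1, 4, 10]
3 → replaces 4 → [1, 3, 10]
2 → replaces 3 → [1, 2, 10]
7 → replaces 10 → [1, 2, 7]
13 → extends → [1, 2, 7, 13]
11 → replaces 13 → [1, 2, 7, 11]
Longest strictly increasing subsequence has length 4, so deletions = 13 − 4 = 9.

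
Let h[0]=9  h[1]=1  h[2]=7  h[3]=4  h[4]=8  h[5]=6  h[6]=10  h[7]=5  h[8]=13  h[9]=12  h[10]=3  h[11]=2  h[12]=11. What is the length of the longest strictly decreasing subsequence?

Negate each value so 'decreasing' becomes 'increasing', then run patience tails on the negated sequence:
-9 → extends → [-9]
-1 → extends → [-9, -1]
-7 → replaces -1 → [-9, -7]
-4 → extends → [-9, -7, -4]
-8 → replaces -7 → [-9, -8, -4]
-6 → replaces -4 → [-9, -8, -6]
-10 → replaces -9 → [-10, -8, -6]
-5 → extends → [-10, -8, -6, -5]
-13 → replaces -10 → [-13, -8, -6, -5]
-12 → replaces -8 → [-13, -12, -6, -5]
-3 → extends → [-13, -12, -6, -5, -3]
-2 → extends → [-13, -12, -6, -5, -3, -2]
-11 → replaces -6 → [-13, -12, -11, -5, -3, -2]
Six tails, so the longest strictly decreasing subsequence of the original has length 6.

6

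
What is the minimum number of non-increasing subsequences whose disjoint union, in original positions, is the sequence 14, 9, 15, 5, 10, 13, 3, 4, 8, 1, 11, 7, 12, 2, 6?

5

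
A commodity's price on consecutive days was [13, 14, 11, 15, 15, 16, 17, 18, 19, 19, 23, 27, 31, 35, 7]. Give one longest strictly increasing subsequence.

Patience tails give the LIS length; then backtrack through the dp parents:
13 → extends → [13]
14 → extends → [13, 14]
11 → replaces 13 → [11, 14]
15 → extends → [11, 14, 15]
15 → already a tail → [11, 14, 15]
16 → extends → [11, 14, 15, 16]
17 → extends → [11, 14, 15, 16, 17]
18 → extends → [11, 14, 15, 16, 17, 18]
19 → extends → [11, 14, 15, 16, 17, 18, 19]
19 → already a tail → [11, 14, 15, 16, 17, 18, 19]
23 → extends → [11, 14, 15, 16, 17, 18, 19, 23]
27 → extends → [11, 14, 15, 16, 17, 18, 19, 23, 27]
31 → extends → [11, 14, 15, 16, 17, 18, 19, 23, 27, 31]
35 → extends → [11, 14, 15, 16, 17, 18, 19, 23, 27, 31, 35]
7 → replaces 11 → [7, 14, 15, 16, 17, 18, 19, 23, 27, 31, 35]
Length 11; one witness is 13, 14, 15, 16, 17, 18, 19, 23, 27, 31, 35.

13, 14, 15, 16, 17, 18, 19, 23, 27, 31, 35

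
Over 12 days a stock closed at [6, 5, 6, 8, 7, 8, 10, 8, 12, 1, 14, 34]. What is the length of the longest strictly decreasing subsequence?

3

Let dp[i] be the longest strictly decreasing subsequence ending at i:
i:      1  2  3  4  5  6  7  8  9 10 11 12
a[i]:   6  5  6  8  7  8 10  8 12  1 14 34
dp:     1  2  1  1  2  1  1  2  1  3  1  1
Maximum is 3.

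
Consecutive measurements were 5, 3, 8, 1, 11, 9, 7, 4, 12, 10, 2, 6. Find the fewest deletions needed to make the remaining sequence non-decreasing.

Fewest deletions = n − (longest non-decreasing subsequence).
i:      1  2  3  4  5  6  7  8  9 10 11 12
a[i]:   5  3  8  1 11  9  7  4 12 10  2  6
dp:     1  1  2  1  3  3  2  2  4  4  2  3
max dp = 4, so deletions = 12 − 4 = 8.

8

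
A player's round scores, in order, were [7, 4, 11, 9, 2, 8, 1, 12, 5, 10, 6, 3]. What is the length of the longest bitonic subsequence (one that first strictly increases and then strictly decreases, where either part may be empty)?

inc[i] = longest strictly increasing subsequence ending at i; dec[i] = longest strictly decreasing subsequence starting at i:
i:      1  2  3  4  5  6  7  8  9 10 11 12
a[i]:   7  4 11  9  2  8  1 12  5 10  6  3
inc:    1  1  2  2  1  2  1  3  2  3  3  2
dec:    4  3  5  4  2  3  1  4  2  3  2  1
Best peak at i=3 (value 11): inc=2, dec=5, length 2+5−1 = 6.

6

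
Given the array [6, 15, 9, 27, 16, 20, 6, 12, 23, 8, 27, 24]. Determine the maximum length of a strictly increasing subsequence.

6

Let dp[i] be the length of the longest such subsequence ending at index i:
i:      1  2  3  4  5  6  7  8  9 10 11 12
a[i]:   6 15  9 27 16 20  6 12 23  8 27 24
dp:     1  2  2  3  3  4  1  3  5  2  6  6
Maximum dp value is 6.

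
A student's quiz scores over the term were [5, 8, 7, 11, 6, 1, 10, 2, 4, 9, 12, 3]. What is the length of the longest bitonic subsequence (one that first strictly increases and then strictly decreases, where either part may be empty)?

6

inc[i] = longest strictly increasing subsequence ending at i; dec[i] = longest strictly decreasing subsequence starting at i:
i:      1  2  3  4  5  6  7  8  9 10 11 12
a[i]:   5  8  7 11  6  1 10  2  4  9 12  3
inc:    1  2  2  3  2  1  3  2  3  4  5  3
dec:    3  5  4  4  3  1  3  1  2  2  2  1
Best peak at i=2 (value 8): inc=2, dec=5, length 2+5−1 = 6.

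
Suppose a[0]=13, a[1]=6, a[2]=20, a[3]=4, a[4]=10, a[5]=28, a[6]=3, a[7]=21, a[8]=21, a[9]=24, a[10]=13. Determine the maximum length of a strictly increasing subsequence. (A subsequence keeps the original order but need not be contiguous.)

4

Let dp[i] be the length of the longest such subsequence ending at index i:
i:      0  1  2  3  4  5  6  7  8  9 10
a[i]:  13  6 20  4 10 28  3 21 21 24 13
dp:     1  1  2  1  2  3  1  3  3  4  3
Maximum dp value is 4.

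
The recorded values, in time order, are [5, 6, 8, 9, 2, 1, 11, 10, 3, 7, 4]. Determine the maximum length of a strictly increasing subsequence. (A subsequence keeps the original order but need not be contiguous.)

5

Track the smallest tail for each achievable length (strict):
5 → extends → [5]
6 → extends → [5, 6]
8 → extends → [5, 6, 8]
9 → extends → [5, 6, 8, 9]
2 → replaces 5 → [2, 6, 8, 9]
1 → replaces 2 → [1, 6, 8, 9]
11 → extends → [1, 6, 8, 9, 11]
10 → replaces 11 → [1, 6, 8, 9, 10]
3 → replaces 6 → [1, 3, 8, 9, 10]
7 → replaces 8 → [1, 3, 7, 9, 10]
4 → replaces 7 → [1, 3, 4, 9, 10]
Five tails, so the longest strictly increasing subsequence has length 5 (e.g. 5, 6, 8, 9, 11).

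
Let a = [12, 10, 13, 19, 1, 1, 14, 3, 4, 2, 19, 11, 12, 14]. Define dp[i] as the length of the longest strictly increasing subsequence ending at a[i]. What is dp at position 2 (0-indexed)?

2

dp[i] = 1 + max{dp[j] : j<i, a[j]<a[i]} (or 1 if no such j):
i:      0  1  2  3  4  5  6  7  8  9 10 11 12 13
a[i]:  12 10 13 19  1  1 14  3  4  2 19 11 12 14
dp:     1  1  2  3  1  1  3  2  3  2  4  4  5  6
At index 2 the value is 2.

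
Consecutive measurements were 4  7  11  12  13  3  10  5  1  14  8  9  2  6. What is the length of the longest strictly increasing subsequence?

6

Track the smallest tail for each achievable length (strict):
4 → extends → [4]
7 → extends → [4, 7]
11 → extends → [4, 7, 11]
12 → extends → [4, 7, 11, 12]
13 → extends → [4, 7, 11, 12, 13]
3 → replaces 4 → [3, 7, 11, 12, 13]
10 → replaces 11 → [3, 7, 10, 12, 13]
5 → replaces 7 → [3, 5, 10, 12, 13]
1 → replaces 3 → [1, 5, 10, 12, 13]
14 → extends → [1, 5, 10, 12, 13, 14]
8 → replaces 10 → [1, 5, 8, 12, 13, 14]
9 → replaces 12 → [1, 5, 8, 9, 13, 14]
2 → replaces 5 → [1, 2, 8, 9, 13, 14]
6 → replaces 8 → [1, 2, 6, 9, 13, 14]
Six tails, so the longest strictly increasing subsequence has length 6 (e.g. 4, 7, 11, 12, 13, 14).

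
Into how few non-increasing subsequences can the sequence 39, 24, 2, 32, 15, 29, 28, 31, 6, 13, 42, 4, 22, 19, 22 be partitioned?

5

Place each on the leftmost legal pile:
39 → new pile 1 (tops now [39])
24 → pile 1 (tops now [24])
2 → pile 1 (tops now [2])
32 → new pile 2 (tops now [2, 32])
15 → pile 2 (tops now [2, 15])
29 → new pile 3 (tops now [2, 15, 29])
28 → pile 3 (tops now [2, 15, 28])
31 → new pile 4 (tops now [2, 15, 28, 31])
6 → pile 2 (tops now [2, 6, 28, 31])
13 → pile 3 (tops now [2, 6, 13, 31])
42 → new pile 5 (tops now [2, 6, 13, 31, 42])
4 → pile 2 (tops now [2, 4, 13, 31, 42])
22 → pile 4 (tops now [2, 4, 13, 22, 42])
19 → pile 4 (tops now [2, 4, 13, 19, 42])
22 → pile 5 (tops now [2, 4, 13, 19, 22])
Five piles.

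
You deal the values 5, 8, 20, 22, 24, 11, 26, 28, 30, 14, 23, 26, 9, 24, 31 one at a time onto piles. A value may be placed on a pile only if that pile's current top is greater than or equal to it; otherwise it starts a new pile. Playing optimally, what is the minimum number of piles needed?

9

Place each on the leftmost legal pile:
5 → new pile 1 (tops now [5])
8 → new pile 2 (tops now [5, 8])
20 → new pile 3 (tops now [5, 8, 20])
22 → new pile 4 (tops now [5, 8, 20, 22])
24 → new pile 5 (tops now [5, 8, 20, 22, 24])
11 → pile 3 (tops now [5, 8, 11, 22, 24])
26 → new pile 6 (tops now [5, 8, 11, 22, 24, 26])
28 → new pile 7 (tops now [5, 8, 11, 22, 24, 26, 28])
30 → new pile 8 (tops now [5, 8, 11, 22, 24, 26, 28, 30])
14 → pile 4 (tops now [5, 8, 11, 14, 24, 26, 28, 30])
23 → pile 5 (tops now [5, 8, 11, 14, 23, 26, 28, 30])
26 → pile 6 (tops now [5, 8, 11, 14, 23, 26, 28, 30])
9 → pile 3 (tops now [5, 8, 9, 14, 23, 26, 28, 30])
24 → pile 6 (tops now [5, 8, 9, 14, 23, 24, 28, 30])
31 → new pile 9 (tops now [5, 8, 9, 14, 23, 24, 28, 30, 31])
Nine piles.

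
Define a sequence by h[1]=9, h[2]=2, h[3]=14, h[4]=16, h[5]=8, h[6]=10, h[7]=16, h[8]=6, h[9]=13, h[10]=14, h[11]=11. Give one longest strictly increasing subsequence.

Patience tails give the LIS length; then backtrack through the dp parents:
9 → extends → [9]
2 → replaces 9 → [2]
14 → extends → [2, 14]
16 → extends → [2, 14, 16]
8 → replaces 14 → [2, 8, 16]
10 → replaces 16 → [2, 8, 10]
16 → extends → [2, 8, 10, 16]
6 → replaces 8 → [2, 6, 10, 16]
13 → replaces 16 → [2, 6, 10, 13]
14 → extends → [2, 6, 10, 13, 14]
11 → replaces 13 → [2, 6, 10, 11, 14]
Length 5; one witness is 2, 8, 10, 13, 14.

2, 8, 10, 13, 14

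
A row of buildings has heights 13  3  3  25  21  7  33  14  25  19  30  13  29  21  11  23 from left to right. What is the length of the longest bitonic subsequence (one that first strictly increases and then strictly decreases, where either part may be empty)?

inc[i] = longest strictly increasing subsequence ending at i; dec[i] = longest strictly decreasing subsequence starting at i:
i:      1  2  3  4  5  6  7  8  9 10 11 12 13 14 15 16
a[i]:  13  3  3 25 21  7 33 14 25 19 30 13 29 21 11 23
inc:    1  1  1  2  2  2  3  3  4  4  5  3  5  5  3  6
dec:    2  1  1  5  4  1  5  3  4  3  4  2  3  2  1  1
Best peak at i=11 (value 30): inc=5, dec=4, length 5+4−1 = 8.

8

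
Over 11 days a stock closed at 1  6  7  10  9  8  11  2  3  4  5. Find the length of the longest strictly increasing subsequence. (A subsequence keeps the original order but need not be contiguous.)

5

Track the smallest tail for each achievable length (strict):
1 → extends → [1]
6 → extends → [1, 6]
7 → extends → [1, 6, 7]
10 → extends → [1, 6, 7, 10]
9 → replaces 10 → [1, 6, 7, 9]
8 → replaces 9 → [1, 6, 7, 8]
11 → extends → [1, 6, 7, 8, 11]
2 → replaces 6 → [1, 2, 7, 8, 11]
3 → replaces 7 → [1, 2, 3, 8, 11]
4 → replaces 8 → [1, 2, 3, 4, 11]
5 → replaces 11 → [1, 2, 3, 4, 5]
Five tails, so the longest strictly increasing subsequence has length 5 (e.g. 1, 6, 7, 10, 11).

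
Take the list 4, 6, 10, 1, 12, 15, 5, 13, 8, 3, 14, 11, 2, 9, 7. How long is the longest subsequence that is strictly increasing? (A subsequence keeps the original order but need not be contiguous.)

Let dp[i] be the length of the longest such subsequence ending at index i:
i:      1  2  3  4  5  6  7  8  9 10 11 12 13 14 15
a[i]:   4  6 10  1 12 15  5 13  8  3 14 11  2  9  7
dp:     1  2  3  1  4  5  2  5  3  2  6  4  2  4  3
Maximum dp value is 6.

6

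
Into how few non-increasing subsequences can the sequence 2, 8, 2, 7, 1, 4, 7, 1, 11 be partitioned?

4

Place each on the leftmost legal pile:
2 → new pile 1 (tops now [2])
8 → new pile 2 (tops now [2, 8])
2 → pile 1 (tops now [2, 8])
7 → pile 2 (tops now [2, 7])
1 → pile 1 (tops now [1, 7])
4 → pile 2 (tops now [1, 4])
7 → new pile 3 (tops now [1, 4, 7])
1 → pile 1 (tops now [1, 4, 7])
11 → new pile 4 (tops now [1, 4, 7, 11])
Four piles.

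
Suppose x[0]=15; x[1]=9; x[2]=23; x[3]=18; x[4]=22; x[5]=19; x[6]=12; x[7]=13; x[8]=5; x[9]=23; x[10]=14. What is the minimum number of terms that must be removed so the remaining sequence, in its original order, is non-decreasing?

7

Fewest deletions = n − (longest non-decreasing subsequence).
Patience tails:
15 → extends → [15]
9 → replaces 15 → [9]
23 → extends → [9, 23]
18 → replaces 23 → [9, 18]
22 → extends → [9, 18, 22]
19 → replaces 22 → [9, 18, 19]
12 → replaces 18 → [9, 12, 19]
13 → replaces 19 → [9, 12, 13]
5 → replaces 9 → [5, 12, 13]
23 → extends → [5, 12, 13, 23]
14 → replaces 23 → [5, 12, 13, 14]
Longest non-decreasing subsequence has length 4, so deletions = 11 − 4 = 7.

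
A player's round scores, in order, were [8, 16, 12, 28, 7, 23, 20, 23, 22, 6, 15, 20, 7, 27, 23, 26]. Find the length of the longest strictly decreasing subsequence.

Let dp[i] be the longest strictly decreasing subsequence ending at i:
i:      1  2  3  4  5  6  7  8  9 10 11 12 13 14 15 16
a[i]:   8 16 12 28  7 23 20 23 22  6 15 20  7 27 23 26
dp:     1  1  2  1  3  2  3  2  3  4  4  4  5  2  3  3
Maximum is 5.

5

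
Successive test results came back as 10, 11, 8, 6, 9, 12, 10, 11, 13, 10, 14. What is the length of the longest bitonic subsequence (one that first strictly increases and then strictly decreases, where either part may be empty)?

6

inc[i] = longest strictly increasing subsequence ending at i; dec[i] = longest strictly decreasing subsequence starting at i:
i:      1  2  3  4  5  6  7  8  9 10 11
a[i]:  10 11  8  6  9 12 10 11 13 10 14
inc:    1  2  1  1  2  3  3  4  5  3  6
dec:    3  3  2  1  1  3  1  2  2  1  1
Best peak at i=9 (value 13): inc=5, dec=2, length 5+2−1 = 6.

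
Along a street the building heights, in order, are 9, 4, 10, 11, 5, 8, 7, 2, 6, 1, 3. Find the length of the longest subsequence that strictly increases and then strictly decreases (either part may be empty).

7

inc[i] = longest strictly increasing subsequence ending at i; dec[i] = longest strictly decreasing subsequence starting at i:
i:      1  2  3  4  5  6  7  8  9 10 11
a[i]:   9  4 10 11  5  8  7  2  6  1  3
inc:    1  1  2  3  2  3  3  1  3  1  2
dec:    5  3  5  5  3  4  3  2  2  1  1
Best peak at i=4 (value 11): inc=3, dec=5, length 3+5−1 = 7.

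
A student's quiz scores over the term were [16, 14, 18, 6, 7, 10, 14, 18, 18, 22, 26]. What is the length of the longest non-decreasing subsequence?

8

Track the smallest tail for each achievable length (allowing ties):
16 → extends → [16]
14 → replaces 16 → [14]
18 → extends → [14, 18]
6 → replaces 14 → [6, 18]
7 → replaces 18 → [6, 7]
10 → extends → [6, 7, 10]
14 → extends → [6, 7, 10, 14]
18 → extends → [6, 7, 10, 14, 18]
18 → extends → [6, 7, 10, 14, 18, 18]
22 → extends → [6, 7, 10, 14, 18, 18, 22]
26 → extends → [6, 7, 10, 14, 18, 18, 22, 26]
Eight tails, so the longest non-decreasing subsequence has length 8 (e.g. 6, 7, 10, 14, 18, 18, 22, 26).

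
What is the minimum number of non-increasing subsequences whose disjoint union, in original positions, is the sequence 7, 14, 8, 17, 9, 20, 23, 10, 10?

Place each on the leftmost legal pile:
7 → new pile 1 (tops now [7])
14 → new pile 2 (tops now [7, 14])
8 → pile 2 (tops now [7, 8])
17 → new pile 3 (tops now [7, 8, 17])
9 → pile 3 (tops now [7, 8, 9])
20 → new pile 4 (tops now [7, 8, 9, 20])
23 → new pile 5 (tops now [7, 8, 9, 20, 23])
10 → pile 4 (tops now [7, 8, 9, 10, 23])
10 → pile 4 (tops now [7, 8, 9, 10, 23])
Five piles.

5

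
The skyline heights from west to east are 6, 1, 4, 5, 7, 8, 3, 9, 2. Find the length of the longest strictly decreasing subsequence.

4

Negate each value so 'decreasing' becomes 'increasing', then run patience tails on the negated sequence:
-6 → extends → [-6]
-1 → extends → [-6, -1]
-4 → replaces -1 → [-6, -4]
-5 → replaces -4 → [-6, -5]
-7 → replaces -6 → [-7, -5]
-8 → replaces -7 → [-8, -5]
-3 → extends → [-8, -5, -3]
-9 → replaces -8 → [-9, -5, -3]
-2 → extends → [-9, -5, -3, -2]
Four tails, so the longest strictly decreasing subsequence of the original has length 4.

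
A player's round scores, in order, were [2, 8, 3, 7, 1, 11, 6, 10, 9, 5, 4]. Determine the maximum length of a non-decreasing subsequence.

4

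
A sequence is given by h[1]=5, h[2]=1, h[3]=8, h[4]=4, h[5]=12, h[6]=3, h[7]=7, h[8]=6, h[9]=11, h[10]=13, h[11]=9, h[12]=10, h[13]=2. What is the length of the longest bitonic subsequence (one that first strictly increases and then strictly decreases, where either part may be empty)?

inc[i] = longest strictly increasing subsequence ending at i; dec[i] = longest strictly decreasing subsequence starting at i:
i:      1  2  3  4  5  6  7  8  9 10 11 12 13
h[i]:   5  1  8  4 12  3  7  6 11 13  9 10  2
inc:    1  1  2  2  3  2  3  3  4  5  4  5  2
dec:    4  1  4  3  4  2  3  2  3  3  2  2  1
Best peak at i=10 (value 13): inc=5, dec=3, length 5+3−1 = 7.

7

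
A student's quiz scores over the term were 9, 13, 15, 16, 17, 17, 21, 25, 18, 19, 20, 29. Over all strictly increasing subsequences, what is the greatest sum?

156

Let S[i] be the best sum of a strictly increasing subsequence ending at i:
i:       1   2   3   4   5   6   7   8   9  10  11  12
a[i]:    9  13  15  16  17  17  21  25  18  19  20  29
S:       9  22  37  53  70  70  91 116  88 107 127 156
Maximum is 156 (e.g. 9 + 13 + 15 + 16 + 17 + 18 + 19 + 20 + 29).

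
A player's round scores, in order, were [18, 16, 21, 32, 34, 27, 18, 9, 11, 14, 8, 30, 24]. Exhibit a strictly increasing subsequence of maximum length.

Patience tails give the LIS length; then backtrack through the dp parents:
18 → extends → [18]
16 → replaces 18 → [16]
21 → extends → [16, 21]
32 → extends → [16, 21, 32]
34 → extends → [16, 21, 32, 34]
27 → replaces 32 → [16, 21, 27, 34]
18 → replaces 21 → [16, 18, 27, 34]
9 → replaces 16 → [9, 18, 27, 34]
11 → replaces 18 → [9, 11, 27, 34]
14 → replaces 27 → [9, 11, 14, 34]
8 → replaces 9 → [8, 11, 14, 34]
30 → replaces 34 → [8, 11, 14, 30]
24 → replaces 30 → [8, 11, 14, 24]
Length 4; one witness is 18, 21, 32, 34.

18, 21, 32, 34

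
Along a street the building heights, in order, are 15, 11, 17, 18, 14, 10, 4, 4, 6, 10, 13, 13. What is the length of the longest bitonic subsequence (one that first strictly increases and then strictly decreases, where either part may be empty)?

6

inc[i] = longest strictly increasing subsequence ending at i; dec[i] = longest strictly decreasing subsequence starting at i:
i:      1  2  3  4  5  6  7  8  9 10 11 12
a[i]:  15 11 17 18 14 10  4  4  6 10 13 13
inc:    1  1  2  3  2  1  1  1  2  3  4  4
dec:    4  3  4  4  3  2  1  1  1  1  1  1
Best peak at i=4 (value 18): inc=3, dec=4, length 3+4−1 = 6.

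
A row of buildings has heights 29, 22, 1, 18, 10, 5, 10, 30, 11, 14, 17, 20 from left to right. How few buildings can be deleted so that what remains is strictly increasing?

Fewest deletions = n − (longest strictly increasing subsequence).
i:      1  2  3  4  5  6  7  8  9 10 11 12
a[i]:  29 22  1 18 10  5 10 30 11 14 17 20
dp:     1  1  1  2  2  2  3  4  4  5  6  7
max dp = 7, so deletions = 12 − 7 = 5.

5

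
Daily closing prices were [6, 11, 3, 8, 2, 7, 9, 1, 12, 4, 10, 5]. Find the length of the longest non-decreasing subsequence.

Track the smallest tail for each achievable length (allowing ties):
6 → extends → [6]
11 → extends → [6, 11]
3 → replaces 6 → [3, 11]
8 → replaces 11 → [3, 8]
2 → replaces 3 → [2, 8]
7 → replaces 8 → [2, 7]
9 → extends → [2, 7, 9]
1 → replaces 2 → [1, 7, 9]
12 → extends → [1, 7, 9, 12]
4 → replaces 7 → [1, 4, 9, 12]
10 → replaces 12 → [1, 4, 9, 10]
5 → replaces 9 → [1, 4, 5, 10]
Four tails, so the longest non-decreasing subsequence has length 4 (e.g. 6, 8, 9, 12).

4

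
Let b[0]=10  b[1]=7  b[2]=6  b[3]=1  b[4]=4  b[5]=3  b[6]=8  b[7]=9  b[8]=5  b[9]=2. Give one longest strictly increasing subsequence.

1, 4, 8, 9

Patience tails give the LIS length; then backtrack through the dp parents:
10 → extends → [10]
7 → replaces 10 → [7]
6 → replaces 7 → [6]
1 → replaces 6 → [1]
4 → extends → [1, 4]
3 → replaces 4 → [1, 3]
8 → extends → [1, 3, 8]
9 → extends → [1, 3, 8, 9]
5 → replaces 8 → [1, 3, 5, 9]
2 → replaces 3 → [1, 2, 5, 9]
Length 4; one witness is 1, 4, 8, 9.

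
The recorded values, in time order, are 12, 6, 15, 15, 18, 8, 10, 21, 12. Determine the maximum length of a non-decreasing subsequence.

Track the smallest tail for each achievable length (allowing ties):
12 → extends → [12]
6 → replaces 12 → [6]
15 → extends → [6, 15]
15 → extends → [6, 15, 15]
18 → extends → [6, 15, 15, 18]
8 → replaces 15 → [6, 8, 15, 18]
10 → replaces 15 → [6, 8, 10, 18]
21 → extends → [6, 8, 10, 18, 21]
12 → replaces 18 → [6, 8, 10, 12, 21]
Five tails, so the longest non-decreasing subsequence has length 5 (e.g. 12, 15, 15, 18, 21).

5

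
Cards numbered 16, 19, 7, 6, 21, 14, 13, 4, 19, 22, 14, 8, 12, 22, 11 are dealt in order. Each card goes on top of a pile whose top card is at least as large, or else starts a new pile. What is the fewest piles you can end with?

Place each on the leftmost legal pile:
16 → new pile 1 (tops now [16])
19 → new pile 2 (tops now [16, 19])
7 → pile 1 (tops now [7, 19])
6 → pile 1 (tops now [6, 19])
21 → new pile 3 (tops now [6, 19, 21])
14 → pile 2 (tops now [6, 14, 21])
13 → pile 2 (tops now [6, 13, 21])
4 → pile 1 (tops now [4, 13, 21])
19 → pile 3 (tops now [4, 13, 19])
22 → new pile 4 (tops now [4, 13, 19, 22])
14 → pile 3 (tops now [4, 13, 14, 22])
8 → pile 2 (tops now [4, 8, 14, 22])
12 → pile 3 (tops now [4, 8, 12, 22])
22 → pile 4 (tops now [4, 8, 12, 22])
11 → pile 3 (tops now [4, 8, 11, 22])
Four piles.

4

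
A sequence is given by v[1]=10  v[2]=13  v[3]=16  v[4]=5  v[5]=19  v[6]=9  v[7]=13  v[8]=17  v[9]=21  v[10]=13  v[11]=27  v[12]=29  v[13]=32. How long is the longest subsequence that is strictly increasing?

8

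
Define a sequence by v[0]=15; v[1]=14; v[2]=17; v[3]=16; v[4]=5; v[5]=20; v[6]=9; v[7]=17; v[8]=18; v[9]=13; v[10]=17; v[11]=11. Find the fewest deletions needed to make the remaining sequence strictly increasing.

Fewest deletions = n − (longest strictly increasing subsequence).
i:      0  1  2  3  4  5  6  7  8  9 10 11
v[i]:  15 14 17 16  5 20  9 17 18 13 17 11
dp:     1  1  2  2  1  3  2  3  4  3  4  3
max dp = 4, so deletions = 12 − 4 = 8.

8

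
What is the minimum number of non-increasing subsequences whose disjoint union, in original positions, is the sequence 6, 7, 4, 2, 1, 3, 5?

3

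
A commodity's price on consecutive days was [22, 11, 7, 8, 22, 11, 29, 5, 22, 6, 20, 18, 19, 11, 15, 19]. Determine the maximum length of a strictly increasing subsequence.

Let dp[i] be the length of the longest such subsequence ending at index i:
i:      1  2  3  4  5  6  7  8  9 10 11 12 13 14 15 16
a[i]:  22 11  7  8 22 11 29  5 22  6 20 18 19 11 15 19
dp:     1  1  1  2  3  3  4  1  4  2  4  4  5  3  4  5
Maximum dp value is 5.

5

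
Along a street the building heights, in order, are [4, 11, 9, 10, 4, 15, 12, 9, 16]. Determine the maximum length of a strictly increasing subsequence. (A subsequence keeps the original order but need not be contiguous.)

5

Track the smallest tail for each achievable length (strict):
4 → extends → [4]
11 → extends → [4, 11]
9 → replaces 11 → [4, 9]
10 → extends → [4, 9, 10]
4 → already a tail → [4, 9, 10]
15 → extends → [4, 9, 10, 15]
12 → replaces 15 → [4, 9, 10, 12]
9 → already a tail → [4, 9, 10, 12]
16 → extends → [4, 9, 10, 12, 16]
Five tails, so the longest strictly increasing subsequence has length 5 (e.g. 4, 9, 10, 15, 16).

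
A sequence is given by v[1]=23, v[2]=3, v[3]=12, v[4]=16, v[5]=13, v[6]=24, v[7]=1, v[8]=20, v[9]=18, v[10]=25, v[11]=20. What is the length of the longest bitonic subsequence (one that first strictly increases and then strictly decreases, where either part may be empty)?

6

inc[i] = longest strictly increasing subsequence ending at i; dec[i] = longest strictly decreasing subsequence starting at i:
i:      1  2  3  4  5  6  7  8  9 10 11
v[i]:  23  3 12 16 13 24  1 20 18 25 20
inc:    1  1  2  3  3  4  1  4  4  5  5
dec:    4  2  2  3  2  3  1  2  1  2  1
Best peak at i=6 (value 24): inc=4, dec=3, length 4+3−1 = 6.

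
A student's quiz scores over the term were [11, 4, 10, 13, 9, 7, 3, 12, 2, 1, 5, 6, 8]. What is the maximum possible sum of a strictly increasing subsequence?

27

Let S[i] be the best sum of a strictly increasing subsequence ending at i:
i:      1  2  3  4  5  6  7  8  9 10 11 12 13
a[i]:  11  4 10 13  9  7  3 12  2  1  5  6  8
S:     11  4 14 27 13 11  3 26  2  1  9 15 23
Maximum is 27 (e.g. 4 + 10 + 13).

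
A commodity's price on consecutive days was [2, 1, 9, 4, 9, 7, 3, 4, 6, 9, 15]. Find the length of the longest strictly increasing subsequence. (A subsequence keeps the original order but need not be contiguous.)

6

Track the smallest tail for each achievable length (strict):
2 → extends → [2]
1 → replaces 2 → [1]
9 → extends → [1, 9]
4 → replaces 9 → [1, 4]
9 → extends → [1, 4, 9]
7 → replaces 9 → [1, 4, 7]
3 → replaces 4 → [1, 3, 7]
4 → replaces 7 → [1, 3, 4]
6 → extends → [1, 3, 4, 6]
9 → extends → [1, 3, 4, 6, 9]
15 → extends → [1, 3, 4, 6, 9, 15]
Six tails, so the longest strictly increasing subsequence has length 6 (e.g. 2, 3, 4, 6, 9, 15).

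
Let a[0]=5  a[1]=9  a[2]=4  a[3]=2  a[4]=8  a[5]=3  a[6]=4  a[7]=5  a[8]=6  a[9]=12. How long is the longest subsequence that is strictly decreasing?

3

Negate each value so 'decreasing' becomes 'increasing', then run patience tails on the negated sequence:
-5 → extends → [-5]
-9 → replaces -5 → [-9]
-4 → extends → [-9, -4]
-2 → extends → [-9, -4, -2]
-8 → replaces -4 → [-9, -8, -2]
-3 → replaces -2 → [-9, -8, -3]
-4 → replaces -3 → [-9, -8, -4]
-5 → replaces -4 → [-9, -8, -5]
-6 → replaces -5 → [-9, -8, -6]
-12 → replaces -9 → [-12, -8, -6]
Three tails, so the longest strictly decreasing subsequence of the original has length 3.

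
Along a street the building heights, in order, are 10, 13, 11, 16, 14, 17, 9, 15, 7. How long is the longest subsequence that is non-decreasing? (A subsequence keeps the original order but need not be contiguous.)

Let dp[i] be the length of the longest such subsequence ending at index i:
i:      1  2  3  4  5  6  7  8  9
a[i]:  10 13 11 16 14 17  9 15  7
dp:     1  2  2  3  3  4  1  4  1
Maximum dp value is 4.

4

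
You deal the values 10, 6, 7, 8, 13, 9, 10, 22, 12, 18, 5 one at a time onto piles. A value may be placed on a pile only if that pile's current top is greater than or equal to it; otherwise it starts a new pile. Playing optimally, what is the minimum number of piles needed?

7

Place each on the leftmost legal pile:
10 → new pile 1 (tops now [10])
6 → pile 1 (tops now [6])
7 → new pile 2 (tops now [6, 7])
8 → new pile 3 (tops now [6, 7, 8])
13 → new pile 4 (tops now [6, 7, 8, 13])
9 → pile 4 (tops now [6, 7, 8, 9])
10 → new pile 5 (tops now [6, 7, 8, 9, 10])
22 → new pile 6 (tops now [6, 7, 8, 9, 10, 22])
12 → pile 6 (tops now [6, 7, 8, 9, 10, 12])
18 → new pile 7 (tops now [6, 7, 8, 9, 10, 12, 18])
5 → pile 1 (tops now [5, 7, 8, 9, 10, 12, 18])
Seven piles.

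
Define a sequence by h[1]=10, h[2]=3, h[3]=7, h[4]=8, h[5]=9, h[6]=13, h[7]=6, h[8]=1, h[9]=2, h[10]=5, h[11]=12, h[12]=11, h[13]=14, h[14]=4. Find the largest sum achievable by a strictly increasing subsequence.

54

Let S[i] be the best sum of a strictly increasing subsequence ending at i:
i:      1  2  3  4  5  6  7  8  9 10 11 12 13 14
h[i]:  10  3  7  8  9 13  6  1  2  5 12 11 14  4
S:     10  3 10 18 27 40  9  1  3  8 39 38 54  7
Maximum is 54 (e.g. 3 + 7 + 8 + 9 + 13 + 14).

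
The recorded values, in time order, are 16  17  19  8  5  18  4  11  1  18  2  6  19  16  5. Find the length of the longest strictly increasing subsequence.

4

Track the smallest tail for each achievable length (strict):
16 → extends → [16]
17 → extends → [16, 17]
19 → extends → [16, 17, 19]
8 → replaces 16 → [8, 17, 19]
5 → replaces 8 → [5, 17, 19]
18 → replaces 19 → [5, 17, 18]
4 → replaces 5 → [4, 17, 18]
11 → replaces 17 → [4, 11, 18]
1 → replaces 4 → [1, 11, 18]
18 → already a tail → [1, 11, 18]
2 → replaces 11 → [1, 2, 18]
6 → replaces 18 → [1, 2, 6]
19 → extends → [1, 2, 6, 19]
16 → replaces 19 → [1, 2, 6, 16]
5 → replaces 6 → [1, 2, 5, 16]
Four tails, so the longest strictly increasing subsequence has length 4 (e.g. 16, 17, 18, 19).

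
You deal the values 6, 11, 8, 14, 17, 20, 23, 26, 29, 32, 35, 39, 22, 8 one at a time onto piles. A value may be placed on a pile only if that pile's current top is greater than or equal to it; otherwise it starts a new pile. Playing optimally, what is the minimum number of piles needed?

11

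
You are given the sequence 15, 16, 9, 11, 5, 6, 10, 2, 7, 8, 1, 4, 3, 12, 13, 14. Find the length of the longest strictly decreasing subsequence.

Let dp[i] be the longest strictly decreasing subsequence ending at i:
i:      1  2  3  4  5  6  7  8  9 10 11 12 13 14 15 16
a[i]:  15 16  9 11  5  6 10  2  7  8  1  4  3 12 13 14
dp:     1  1  2  2  3  3  3  4  4  4  5  5  6  2  2  2
Maximum is 6.

6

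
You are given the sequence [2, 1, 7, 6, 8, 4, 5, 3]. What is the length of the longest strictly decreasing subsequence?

Let dp[i] be the longest strictly decreasing subsequence ending at i:
i:     1 2 3 4 5 6 7 8
a[i]:  2 1 7 6 8 4 5 3
dp:    1 2 1 2 1 3 3 4
Maximum is 4.

4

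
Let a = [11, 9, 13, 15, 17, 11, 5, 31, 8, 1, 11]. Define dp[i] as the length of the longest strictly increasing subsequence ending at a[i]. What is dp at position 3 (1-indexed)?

dp[i] = 1 + max{dp[j] : j<i, a[j]<a[i]} (or 1 if no such j):
i:      1  2  3  4  5  6  7  8  9 10 11
a[i]:  11  9 13 15 17 11  5 31  8  1 11
dp:     1  1  2  3  4  2  1  5  2  1  3
At index 3 the value is 2.

2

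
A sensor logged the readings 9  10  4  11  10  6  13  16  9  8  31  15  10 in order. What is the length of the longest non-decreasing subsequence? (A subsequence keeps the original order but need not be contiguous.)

Track the smallest tail for each achievable length (allowing ties):
9 → extends → [9]
10 → extends → [9, 10]
4 → replaces 9 → [4, 10]
11 → extends → [4, 10, 11]
10 → replaces 11 → [4, 10, 10]
6 → replaces 10 → [4, 6, 10]
13 → extends → [4, 6, 10, 13]
16 → extends → [4, 6, 10, 13, 16]
9 → replaces 10 → [4, 6, 9, 13, 16]
8 → replaces 9 → [4, 6, 8, 13, 16]
31 → extends → [4, 6, 8, 13, 16, 31]
15 → replaces 16 → [4, 6, 8, 13, 15, 31]
10 → replaces 13 → [4, 6, 8, 10, 15, 31]
Six tails, so the longest non-decreasing subsequence has length 6 (e.g. 9, 10, 11, 13, 16, 31).

6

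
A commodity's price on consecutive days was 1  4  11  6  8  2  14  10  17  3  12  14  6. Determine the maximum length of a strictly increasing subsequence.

Track the smallest tail for each achievable length (strict):
1 → extends → [1]
4 → extends → [1, 4]
11 → extends → [1, 4, 11]
6 → replaces 11 → [1, 4, 6]
8 → extends → [1, 4, 6, 8]
2 → replaces 4 → [1, 2, 6, 8]
14 → extends → [1, 2, 6, 8, 14]
10 → replaces 14 → [1, 2, 6, 8, 10]
17 → extends → [1, 2, 6, 8, 10, 17]
3 → replaces 6 → [1, 2, 3, 8, 10, 17]
12 → replaces 17 → [1, 2, 3, 8, 10, 12]
14 → extends → [1, 2, 3, 8, 10, 12, 14]
6 → replaces 8 → [1, 2, 3, 6, 10, 12, 14]
Seven tails, so the longest strictly increasing subsequence has length 7 (e.g. 1, 4, 6, 8, 10, 12, 14).

7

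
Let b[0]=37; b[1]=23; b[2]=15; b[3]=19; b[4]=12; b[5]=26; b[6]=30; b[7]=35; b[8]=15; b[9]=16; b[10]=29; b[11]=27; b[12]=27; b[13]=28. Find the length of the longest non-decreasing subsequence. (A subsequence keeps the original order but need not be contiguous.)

Track the smallest tail for each achievable length (allowing ties):
37 → extends → [37]
23 → replaces 37 → [23]
15 → replaces 23 → [15]
19 → extends → [15, 19]
12 → replaces 15 → [12, 19]
26 → extends → [12, 19, 26]
30 → extends → [12, 19, 26, 30]
35 → extends → [12, 19, 26, 30, 35]
15 → replaces 19 → [12, 15, 26, 30, 35]
16 → replaces 26 → [12, 15, 16, 30, 35]
29 → replaces 30 → [12, 15, 16, 29, 35]
27 → replaces 29 → [12, 15, 16, 27, 35]
27 → replaces 35 → [12, 15, 16, 27, 27]
28 → extends → [12, 15, 16, 27, 27, 28]
Six tails, so the longest non-decreasing subsequence has length 6 (e.g. 15, 19, 26, 27, 27, 28).

6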